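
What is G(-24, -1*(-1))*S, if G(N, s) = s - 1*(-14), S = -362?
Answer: -5430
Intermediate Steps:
G(N, s) = 14 + s (G(N, s) = s + 14 = 14 + s)
G(-24, -1*(-1))*S = (14 - 1*(-1))*(-362) = (14 + 1)*(-362) = 15*(-362) = -5430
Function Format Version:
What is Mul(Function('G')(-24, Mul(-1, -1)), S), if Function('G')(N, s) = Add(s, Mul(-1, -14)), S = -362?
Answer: -5430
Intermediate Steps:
Function('G')(N, s) = Add(14, s) (Function('G')(N, s) = Add(s, 14) = Add(14, s))
Mul(Function('G')(-24, Mul(-1, -1)), S) = Mul(Add(14, Mul(-1, -1)), -362) = Mul(Add(14, 1), -362) = Mul(15, -362) = -5430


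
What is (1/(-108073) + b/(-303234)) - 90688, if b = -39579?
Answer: -990656393007461/10923802694 ≈ -90688.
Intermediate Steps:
(1/(-108073) + b/(-303234)) - 90688 = (1/(-108073) - 39579/(-303234)) - 90688 = (-1/108073 - 39579*(-1/303234)) - 90688 = (-1/108073 + 13193/101078) - 90688 = 1425706011/10923802694 - 90688 = -990656393007461/10923802694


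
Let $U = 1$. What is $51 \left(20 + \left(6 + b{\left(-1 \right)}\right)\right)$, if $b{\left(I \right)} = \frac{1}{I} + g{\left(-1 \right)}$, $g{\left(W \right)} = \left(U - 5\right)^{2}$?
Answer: $2091$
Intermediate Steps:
$g{\left(W \right)} = 16$ ($g{\left(W \right)} = \left(1 - 5\right)^{2} = \left(-4\right)^{2} = 16$)
$b{\left(I \right)} = 16 + \frac{1}{I}$ ($b{\left(I \right)} = \frac{1}{I} + 16 = 16 + \frac{1}{I}$)
$51 \left(20 + \left(6 + b{\left(-1 \right)}\right)\right) = 51 \left(20 + \left(6 + \left(16 + \frac{1}{-1}\right)\right)\right) = 51 \left(20 + \left(6 + \left(16 - 1\right)\right)\right) = 51 \left(20 + \left(6 + 15\right)\right) = 51 \left(20 + 21\right) = 51 \cdot 41 = 2091$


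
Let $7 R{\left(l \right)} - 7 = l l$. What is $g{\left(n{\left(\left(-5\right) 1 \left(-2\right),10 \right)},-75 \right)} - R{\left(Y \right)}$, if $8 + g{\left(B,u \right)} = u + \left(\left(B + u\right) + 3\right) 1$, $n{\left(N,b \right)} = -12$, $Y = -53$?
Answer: $- \frac{3985}{7} \approx -569.29$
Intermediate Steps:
$R{\left(l \right)} = 1 + \frac{l^{2}}{7}$ ($R{\left(l \right)} = 1 + \frac{l l}{7} = 1 + \frac{l^{2}}{7}$)
$g{\left(B,u \right)} = -5 + B + 2 u$ ($g{\left(B,u \right)} = -8 + \left(u + \left(\left(B + u\right) + 3\right) 1\right) = -8 + \left(u + \left(3 + B + u\right) 1\right) = -8 + \left(u + \left(3 + B + u\right)\right) = -8 + \left(3 + B + 2 u\right) = -5 + B + 2 u$)
$g{\left(n{\left(\left(-5\right) 1 \left(-2\right),10 \right)},-75 \right)} - R{\left(Y \right)} = \left(-5 - 12 + 2 \left(-75\right)\right) - \left(1 + \frac{\left(-53\right)^{2}}{7}\right) = \left(-5 - 12 - 150\right) - \left(1 + \frac{1}{7} \cdot 2809\right) = -167 - \left(1 + \frac{2809}{7}\right) = -167 - \frac{2816}{7} = - \frac{3985}{7}$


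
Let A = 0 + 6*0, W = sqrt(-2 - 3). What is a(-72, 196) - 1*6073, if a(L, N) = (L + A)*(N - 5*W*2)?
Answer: -20185 + 720*I*sqrt(5) ≈ -20185.0 + 1610.0*I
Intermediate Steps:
W = I*sqrt(5) (W = sqrt(-5) = I*sqrt(5) ≈ 2.2361*I)
A = 0 (A = 0 + 0 = 0)
a(L, N) = L*(N - 10*I*sqrt(5)) (a(L, N) = (L + 0)*(N - 5*I*sqrt(5)*2) = L*(N - 5*I*sqrt(5)*2) = L*(N - 10*I*sqrt(5)))
a(-72, 196) - 1*6073 = -72*(196 - 10*I*sqrt(5)) - 1*6073 = (-14112 + 720*I*sqrt(5)) - 6073 = -20185 + 720*I*sqrt(5)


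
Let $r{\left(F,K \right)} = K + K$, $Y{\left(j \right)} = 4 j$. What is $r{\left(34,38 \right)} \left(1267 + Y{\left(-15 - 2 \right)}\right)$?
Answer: $91124$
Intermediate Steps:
$r{\left(F,K \right)} = 2 K$
$r{\left(34,38 \right)} \left(1267 + Y{\left(-15 - 2 \right)}\right) = 2 \cdot 38 \left(1267 + 4 \left(-15 - 2\right)\right) = 76 \left(1267 + 4 \left(-17\right)\right) = 76 \left(1267 - 68\right) = 76 \cdot 1199 = 91124$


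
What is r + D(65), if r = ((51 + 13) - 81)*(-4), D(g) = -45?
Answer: 23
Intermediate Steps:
r = 68 (r = (64 - 81)*(-4) = -17*(-4) = 68)
r + D(65) = 68 - 45 = 23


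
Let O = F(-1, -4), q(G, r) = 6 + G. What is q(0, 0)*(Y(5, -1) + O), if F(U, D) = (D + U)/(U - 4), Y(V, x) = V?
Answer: 36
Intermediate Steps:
F(U, D) = (D + U)/(-4 + U)
O = 1 (O = (-4 - 1)/(-4 - 1) = -5/(-5) = -⅕*(-5) = 1)
q(0, 0)*(Y(5, -1) + O) = (6 + 0)*(5 + 1) = 6*6 = 36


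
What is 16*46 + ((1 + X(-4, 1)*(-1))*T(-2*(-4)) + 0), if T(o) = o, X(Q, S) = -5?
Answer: 784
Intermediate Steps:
16*46 + ((1 + X(-4, 1)*(-1))*T(-2*(-4)) + 0) = 16*46 + ((1 - 5*(-1))*(-2*(-4)) + 0) = 736 + ((1 + 5)*8 + 0) = 736 + (6*8 + 0) = 736 + (48 + 0) = 736 + 48 = 784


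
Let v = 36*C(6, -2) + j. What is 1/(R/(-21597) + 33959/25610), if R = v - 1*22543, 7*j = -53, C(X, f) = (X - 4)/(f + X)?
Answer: 1290564730/3057767247 ≈ 0.42206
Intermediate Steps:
C(X, f) = (-4 + X)/(X + f)
j = -53/7 (j = (⅐)*(-53) = -53/7 ≈ -7.5714)
v = 73/7 (v = 36*((-4 + 6)/(6 - 2)) - 53/7 = 36*(2/4) - 53/7 = 36*((¼)*2) - 53/7 = 36*(½) - 53/7 = 18 - 53/7 = 73/7 ≈ 10.429)
R = -157728/7 (R = 73/7 - 1*22543 = 73/7 - 22543 = -157728/7 ≈ -22533.)
1/(R/(-21597) + 33959/25610) = 1/(-157728/7/(-21597) + 33959/25610) = 1/(-157728/7*(-1/21597) + 33959*(1/25610)) = 1/(52576/50393 + 33959/25610) = 1/(3057767247/1290564730) = 1290564730/3057767247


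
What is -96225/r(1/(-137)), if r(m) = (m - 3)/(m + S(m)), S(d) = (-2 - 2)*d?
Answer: 288675/412 ≈ 700.67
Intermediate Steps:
S(d) = -4*d
r(m) = -(-3 + m)/(3*m) (r(m) = (m - 3)/(m - 4*m) = (-3 + m)/((-3*m)) = (-3 + m)*(-1/(3*m)) = -(-3 + m)/(3*m))
-96225/r(1/(-137)) = -96225*(-3/(137*(3 - 1/(-137)))) = -96225*(-3/(137*(3 - 1*(-1/137)))) = -96225*(-3/(137*(3 + 1/137))) = -96225/((⅓)*(-137)*(412/137)) = -96225/(-412/3) = -96225*(-3/412) = 288675/412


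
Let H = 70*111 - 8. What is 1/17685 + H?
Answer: 137270971/17685 ≈ 7762.0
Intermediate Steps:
H = 7762 (H = 7770 - 8 = 7762)
1/17685 + H = 1/17685 + 7762 = 137270971/17685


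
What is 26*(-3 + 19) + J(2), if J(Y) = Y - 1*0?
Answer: 418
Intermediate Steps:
J(Y) = Y (J(Y) = Y + 0 = Y)
26*(-3 + 19) + J(2) = 26*(-3 + 19) + 2 = 26*16 + 2 = 416 + 2 = 418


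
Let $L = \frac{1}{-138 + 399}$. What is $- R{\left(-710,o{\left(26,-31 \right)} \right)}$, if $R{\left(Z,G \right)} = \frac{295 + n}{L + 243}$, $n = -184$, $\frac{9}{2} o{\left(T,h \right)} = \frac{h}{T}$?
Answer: $- \frac{28971}{63424} \approx -0.45678$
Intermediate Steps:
$o{\left(T,h \right)} = \frac{2 h}{9 T}$ ($o{\left(T,h \right)} = \frac{2 \frac{h}{T}}{9} = \frac{2 h}{9 T}$)
$L = \frac{1}{261} \approx 0.0038314$
$R{\left(Z,G \right)} = \frac{28971}{63424}$ ($R{\left(Z,G \right)} = \frac{295 - 184}{\frac{1}{261} + 243} = \frac{111}{\frac{63424}{261}} = 111 \cdot \frac{261}{63424} = \frac{28971}{63424}$)
$- R{\left(-710,o{\left(26,-31 \right)} \right)} = \left(-1\right) \frac{28971}{63424} = - \frac{28971}{63424}$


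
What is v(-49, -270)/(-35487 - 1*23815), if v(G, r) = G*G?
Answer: -2401/59302 ≈ -0.040488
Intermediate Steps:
v(G, r) = G²
v(-49, -270)/(-35487 - 1*23815) = (-49)²/(-35487 - 1*23815) = 2401/(-35487 - 23815) = 2401/(-59302) = 2401*(-1/59302) = -2401/59302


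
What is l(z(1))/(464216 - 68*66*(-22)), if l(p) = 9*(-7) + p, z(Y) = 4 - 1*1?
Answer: -15/140738 ≈ -0.00010658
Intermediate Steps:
z(Y) = 3 (z(Y) = 4 - 1 = 3)
l(p) = -63 + p
l(z(1))/(464216 - 68*66*(-22)) = (-63 + 3)/(464216 - 68*66*(-22)) = -60/(464216 - 4488*(-22)) = -60/(464216 - 1*(-98736)) = -60/(464216 + 98736) = -60/562952 = -60*1/562952 = -15/140738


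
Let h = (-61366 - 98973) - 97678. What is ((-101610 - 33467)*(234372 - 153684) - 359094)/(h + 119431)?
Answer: 5449726035/69293 ≈ 78648.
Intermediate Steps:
h = -258017 (h = -160339 - 97678 = -258017)
((-101610 - 33467)*(234372 - 153684) - 359094)/(h + 119431) = ((-101610 - 33467)*(234372 - 153684) - 359094)/(-258017 + 119431) = (-135077*80688 - 359094)/(-138586) = (-10899092976 - 359094)*(-1/138586) = -10899452070*(-1/138586) = 5449726035/69293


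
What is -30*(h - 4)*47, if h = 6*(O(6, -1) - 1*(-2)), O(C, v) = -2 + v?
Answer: 14100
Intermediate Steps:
h = -6 (h = 6*((-2 - 1) - 1*(-2)) = 6*(-3 + 2) = 6*(-1) = -6)
-30*(h - 4)*47 = -30*(-6 - 4)*47 = -30*(-10)*47 = 300*47 = 14100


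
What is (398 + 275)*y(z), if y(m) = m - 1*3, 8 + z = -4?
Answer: -10095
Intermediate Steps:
z = -12 (z = -8 - 4 = -12)
y(m) = -3 + m (y(m) = m - 3 = -3 + m)
(398 + 275)*y(z) = (398 + 275)*(-3 - 12) = 673*(-15) = -10095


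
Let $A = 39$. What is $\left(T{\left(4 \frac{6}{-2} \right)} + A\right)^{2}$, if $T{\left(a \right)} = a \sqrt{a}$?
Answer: $-207 - 1872 i \sqrt{3} \approx -207.0 - 3242.4 i$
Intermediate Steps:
$T{\left(a \right)} = a^{\frac{3}{2}}$
$\left(T{\left(4 \frac{6}{-2} \right)} + A\right)^{2} = \left(\left(4 \frac{6}{-2}\right)^{\frac{3}{2}} + 39\right)^{2} = \left(\left(4 \cdot 6 \left(- \frac{1}{2}\right)\right)^{\frac{3}{2}} + 39\right)^{2} = \left(\left(4 \left(-3\right)\right)^{\frac{3}{2}} + 39\right)^{2} = \left(\left(-12\right)^{\frac{3}{2}} + 39\right)^{2} = \left(- 24 i \sqrt{3} + 39\right)^{2} = \left(39 - 24 i \sqrt{3}\right)^{2}$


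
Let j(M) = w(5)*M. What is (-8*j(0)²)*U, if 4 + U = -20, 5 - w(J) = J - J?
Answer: 0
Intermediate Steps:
w(J) = 5 (w(J) = 5 - (J - J) = 5 - 1*0 = 5 + 0 = 5)
j(M) = 5*M
U = -24 (U = -4 - 20 = -24)
(-8*j(0)²)*U = -8*(5*0)²*(-24) = -8*0²*(-24) = -8*0*(-24) = 0*(-24) = 0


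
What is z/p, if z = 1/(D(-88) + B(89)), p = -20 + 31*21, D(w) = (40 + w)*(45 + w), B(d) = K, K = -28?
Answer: 1/1284716 ≈ 7.7838e-7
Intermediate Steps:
B(d) = -28
p = 631 (p = -20 + 651 = 631)
z = 1/2036 (z = 1/((1800 + (-88)**2 + 85*(-88)) - 28) = 1/((1800 + 7744 - 7480) - 28) = 1/(2064 - 28) = 1/2036 ≈ 0.00049116)
z/p = (1/2036)/631 = (1/2036)*(1/631) = 1/1284716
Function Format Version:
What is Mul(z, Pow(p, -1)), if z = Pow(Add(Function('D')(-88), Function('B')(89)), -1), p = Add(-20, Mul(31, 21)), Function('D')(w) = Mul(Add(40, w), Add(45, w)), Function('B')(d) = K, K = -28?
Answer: Rational(1, 1284716) ≈ 7.7838e-7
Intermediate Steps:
Function('B')(d) = -28
p = 631 (p = Add(-20, 651) = 631)
z = Rational(1, 2036) (z = Pow(Add(Add(1800, Pow(-88, 2), Mul(85, -88)), -28), -1) = Pow(Add(Add(1800, 7744, -7480), -28), -1) = Pow(Add(2064, -28), -1) = Pow(2036, -1) = Rational(1, 2036) ≈ 0.00049116)
Mul(z, Pow(p, -1)) = Mul(Rational(1, 2036), Pow(631, -1)) = Mul(Rational(1, 2036), Rational(1, 631)) = Rational(1, 1284716)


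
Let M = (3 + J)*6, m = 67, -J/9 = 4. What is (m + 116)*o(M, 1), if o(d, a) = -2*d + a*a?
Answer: 72651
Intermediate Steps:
J = -36 (J = -9*4 = -36)
M = -198 (M = (3 - 36)*6 = -33*6 = -198)
o(d, a) = a² - 2*d (o(d, a) = -2*d + a² = a² - 2*d)
(m + 116)*o(M, 1) = (67 + 116)*(1² - 2*(-198)) = 183*(1 + 396) = 183*397 = 72651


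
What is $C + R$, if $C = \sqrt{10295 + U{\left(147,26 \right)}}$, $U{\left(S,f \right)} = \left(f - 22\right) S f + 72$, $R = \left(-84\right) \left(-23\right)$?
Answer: $1932 + \sqrt{25655} \approx 2092.2$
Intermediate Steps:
$R = 1932$
$U{\left(S,f \right)} = 72 + S f \left(-22 + f\right)$ ($U{\left(S,f \right)} = \left(-22 + f\right) S f + 72 = S \left(-22 + f\right) f + 72 = S f \left(-22 + f\right) + 72 = 72 + S f \left(-22 + f\right)$)
$C = \sqrt{25655}$ ($C = \sqrt{10295 + \left(72 + 147 \cdot 26^{2} - 3234 \cdot 26\right)} = \sqrt{10295 + \left(72 + 147 \cdot 676 - 84084\right)} = \sqrt{10295 + \left(72 + 99372 - 84084\right)} = \sqrt{10295 + 15360} = \sqrt{25655} \approx 160.17$)
$C + R = \sqrt{25655} + 1932 = 1932 + \sqrt{25655}$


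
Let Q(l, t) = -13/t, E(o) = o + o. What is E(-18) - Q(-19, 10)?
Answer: -347/10 ≈ -34.700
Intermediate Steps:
E(o) = 2*o
E(-18) - Q(-19, 10) = 2*(-18) - (-13)/10 = -36 - (-13)/10 = -36 - 1*(-13/10) = -36 + 13/10 = -347/10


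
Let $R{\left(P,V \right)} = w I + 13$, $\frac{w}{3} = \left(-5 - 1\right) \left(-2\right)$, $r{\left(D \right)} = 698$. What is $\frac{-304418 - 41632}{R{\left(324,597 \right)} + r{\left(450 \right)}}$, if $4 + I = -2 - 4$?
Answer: $- \frac{38450}{39} \approx -985.9$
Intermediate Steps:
$w = 36$ ($w = 3 \left(-5 - 1\right) \left(-2\right) = 3 \left(\left(-6\right) \left(-2\right)\right) = 3 \cdot 12 = 36$)
$I = -10$ ($I = -4 - 6 = -10$)
$R{\left(P,V \right)} = -347$ ($R{\left(P,V \right)} = 36 \left(-10\right) + 13 = -360 + 13 = -347$)
$\frac{-304418 - 41632}{R{\left(324,597 \right)} + r{\left(450 \right)}} = \frac{-304418 - 41632}{-347 + 698} = - \frac{346050}{351} = \left(-346050\right) \frac{1}{351} = - \frac{38450}{39}$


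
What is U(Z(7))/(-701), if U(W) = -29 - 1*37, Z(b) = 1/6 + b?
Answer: 66/701 ≈ 0.094151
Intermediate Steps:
Z(b) = ⅙ + b
U(W) = -66 (U(W) = -29 - 37 = -66)
U(Z(7))/(-701) = -66/(-701) = -66*(-1/701) = 66/701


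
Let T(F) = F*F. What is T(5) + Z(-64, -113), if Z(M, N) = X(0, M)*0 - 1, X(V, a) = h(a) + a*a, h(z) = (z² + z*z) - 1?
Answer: 24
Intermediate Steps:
T(F) = F²
h(z) = -1 + 2*z² (h(z) = (z² + z²) - 1 = 2*z² - 1 = -1 + 2*z²)
X(V, a) = -1 + 3*a² (X(V, a) = (-1 + 2*a²) + a*a = (-1 + 2*a²) + a² = -1 + 3*a²)
Z(M, N) = -1 (Z(M, N) = (-1 + 3*M²)*0 - 1 = 0 - 1 = -1)
T(5) + Z(-64, -113) = 5² - 1 = 25 - 1 = 24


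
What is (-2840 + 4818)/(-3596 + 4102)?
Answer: 43/11 ≈ 3.9091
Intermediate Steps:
(-2840 + 4818)/(-3596 + 4102) = 1978/506 = 1978*(1/506) = 43/11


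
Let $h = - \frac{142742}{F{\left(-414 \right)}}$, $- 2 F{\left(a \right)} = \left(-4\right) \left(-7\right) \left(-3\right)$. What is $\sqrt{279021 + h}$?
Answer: $\frac{\sqrt{121549470}}{21} \approx 525.0$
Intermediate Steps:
$F{\left(a \right)} = 42$ ($F{\left(a \right)} = - \frac{\left(-4\right) \left(-7\right) \left(-3\right)}{2} = - \frac{28 \left(-3\right)}{2} = \left(- \frac{1}{2}\right) \left(-84\right) = 42$)
$h = - \frac{71371}{21}$ ($h = - \frac{142742}{42} = \left(-142742\right) \frac{1}{42} = - \frac{71371}{21} \approx -3398.6$)
$\sqrt{279021 + h} = \sqrt{279021 - \frac{71371}{21}} = \sqrt{\frac{5788070}{21}} = \frac{\sqrt{121549470}}{21}$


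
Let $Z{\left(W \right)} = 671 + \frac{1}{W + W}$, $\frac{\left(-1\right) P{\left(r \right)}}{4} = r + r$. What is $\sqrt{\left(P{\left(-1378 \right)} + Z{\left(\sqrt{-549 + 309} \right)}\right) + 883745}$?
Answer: $\frac{\sqrt{3223584000 - 30 i \sqrt{15}}}{60} \approx 946.28 - 1.7054 \cdot 10^{-5} i$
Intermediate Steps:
$P{\left(r \right)} = - 8 r$ ($P{\left(r \right)} = - 4 \left(r + r\right) = - 4 \cdot 2 r = - 8 r$)
$Z{\left(W \right)} = 671 + \frac{1}{2 W}$
$\sqrt{\left(P{\left(-1378 \right)} + Z{\left(\sqrt{-549 + 309} \right)}\right) + 883745} = \sqrt{\left(\left(-8\right) \left(-1378\right) + \left(671 + \frac{1}{2 \sqrt{-549 + 309}}\right)\right) + 883745} = \sqrt{\left(11024 + \left(671 + \frac{1}{2 \sqrt{-240}}\right)\right) + 883745} = \sqrt{\left(11024 + \left(671 + \frac{1}{2 \cdot 4 i \sqrt{15}}\right)\right) + 883745} = \sqrt{\left(11024 + \left(671 + \frac{\left(- \frac{1}{60}\right) i \sqrt{15}}{2}\right)\right) + 883745} = \sqrt{\left(11024 + \left(671 - \frac{i \sqrt{15}}{120}\right)\right) + 883745} = \sqrt{\left(11695 - \frac{i \sqrt{15}}{120}\right) + 883745} = \sqrt{895440 - \frac{i \sqrt{15}}{120}}$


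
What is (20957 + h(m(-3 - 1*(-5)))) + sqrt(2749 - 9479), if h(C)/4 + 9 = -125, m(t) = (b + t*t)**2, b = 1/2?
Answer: 20421 + I*sqrt(6730) ≈ 20421.0 + 82.037*I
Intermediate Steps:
b = 1/2 ≈ 0.50000
m(t) = (1/2 + t**2)**2 (m(t) = (1/2 + t*t)**2 = (1/2 + t**2)**2)
h(C) = -536 (h(C) = -36 + 4*(-125) = -36 - 500 = -536)
(20957 + h(m(-3 - 1*(-5)))) + sqrt(2749 - 9479) = (20957 - 536) + sqrt(2749 - 9479) = 20421 + sqrt(-6730) = 20421 + I*sqrt(6730)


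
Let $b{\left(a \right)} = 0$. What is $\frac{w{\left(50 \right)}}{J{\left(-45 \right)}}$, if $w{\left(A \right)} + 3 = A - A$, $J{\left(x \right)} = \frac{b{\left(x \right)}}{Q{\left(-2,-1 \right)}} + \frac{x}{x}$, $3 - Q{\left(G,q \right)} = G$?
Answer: $-3$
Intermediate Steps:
$Q{\left(G,q \right)} = 3 - G$
$J{\left(x \right)} = 1$ ($J{\left(x \right)} = \frac{0}{3 - -2} + \frac{x}{x} = \frac{0}{3 + 2} + 1 = \frac{0}{5} + 1 = 0 \cdot \frac{1}{5} + 1 = 0 + 1 = 1$)
$w{\left(A \right)} = -3$ ($w{\left(A \right)} = -3 + \left(A - A\right) = -3 + 0 = -3$)
$\frac{w{\left(50 \right)}}{J{\left(-45 \right)}} = - \frac{3}{1} = \left(-3\right) 1 = -3$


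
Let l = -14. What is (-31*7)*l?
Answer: 3038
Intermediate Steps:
(-31*7)*l = -31*7*(-14) = -217*(-14) = 3038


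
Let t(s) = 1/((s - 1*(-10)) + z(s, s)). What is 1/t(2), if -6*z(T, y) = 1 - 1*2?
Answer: 73/6 ≈ 12.167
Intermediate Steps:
z(T, y) = ⅙ (z(T, y) = -(1 - 1*2)/6 = -(1 - 2)/6 = -⅙*(-1) = ⅙)
t(s) = 1/(61/6 + s) (t(s) = 1/((s - 1*(-10)) + ⅙) = 1/((s + 10) + ⅙) = 1/((10 + s) + ⅙) = 1/(61/6 + s))
1/t(2) = 1/(6/(61 + 6*2)) = 1/(6/(61 + 12)) = 1/(6/73) = 73/6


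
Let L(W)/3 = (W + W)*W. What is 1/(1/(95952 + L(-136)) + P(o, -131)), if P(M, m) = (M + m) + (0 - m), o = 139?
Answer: 206928/28762993 ≈ 0.0071942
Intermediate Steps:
P(M, m) = M (P(M, m) = (M + m) - m = M)
L(W) = 6*W² (L(W) = 3*((W + W)*W) = 3*((2*W)*W) = 3*(2*W²) = 6*W²)
1/(1/(95952 + L(-136)) + P(o, -131)) = 1/(1/(95952 + 6*(-136)²) + 139) = 1/(1/(95952 + 6*18496) + 139) = 1/(1/(95952 + 110976) + 139) = 1/(1/206928 + 139) = 1/(28762993/206928) = 206928/28762993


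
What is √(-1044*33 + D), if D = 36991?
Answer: √2539 ≈ 50.388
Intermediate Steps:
√(-1044*33 + D) = √(-1044*33 + 36991) = √(-34452 + 36991) = √2539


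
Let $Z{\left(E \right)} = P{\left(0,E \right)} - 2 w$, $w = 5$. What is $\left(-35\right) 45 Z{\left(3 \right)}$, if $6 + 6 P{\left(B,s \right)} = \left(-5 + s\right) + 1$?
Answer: $\frac{35175}{2} \approx 17588.0$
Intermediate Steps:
$P{\left(B,s \right)} = - \frac{5}{3} + \frac{s}{6}$ ($P{\left(B,s \right)} = -1 + \frac{\left(-5 + s\right) + 1}{6} = -1 + \frac{-4 + s}{6} = -1 + \left(- \frac{2}{3} + \frac{s}{6}\right) = - \frac{5}{3} + \frac{s}{6}$)
$Z{\left(E \right)} = - \frac{35}{3} + \frac{E}{6}$ ($Z{\left(E \right)} = \left(- \frac{5}{3} + \frac{E}{6}\right) - 10 = - \frac{35}{3} + \frac{E}{6}$)
$\left(-35\right) 45 Z{\left(3 \right)} = \left(-35\right) 45 \left(- \frac{35}{3} + \frac{1}{6} \cdot 3\right) = - 1575 \left(- \frac{35}{3} + \frac{1}{2}\right) = \left(-1575\right) \left(- \frac{67}{6}\right) = \frac{35175}{2}$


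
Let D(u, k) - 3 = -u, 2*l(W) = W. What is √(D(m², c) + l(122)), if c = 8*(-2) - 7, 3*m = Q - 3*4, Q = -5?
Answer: √287/3 ≈ 5.6470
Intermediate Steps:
m = -17/3 (m = (-5 - 3*4)/3 = (-5 - 12)/3 = (⅓)*(-17) = -17/3 ≈ -5.6667)
l(W) = W/2
c = -23 (c = -16 - 7 = -23)
D(u, k) = 3 - u
√(D(m², c) + l(122)) = √((3 - (-17/3)²) + (½)*122) = √((3 - 1*289/9) + 61) = √((3 - 289/9) + 61) = √(-262/9 + 61) = √(287/9) = √287/3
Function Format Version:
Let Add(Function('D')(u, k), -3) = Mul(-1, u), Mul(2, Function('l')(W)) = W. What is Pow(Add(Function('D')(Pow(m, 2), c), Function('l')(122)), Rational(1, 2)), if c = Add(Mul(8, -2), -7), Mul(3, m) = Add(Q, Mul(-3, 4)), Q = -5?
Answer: Mul(Rational(1, 3), Pow(287, Rational(1, 2))) ≈ 5.6470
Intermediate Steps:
m = Rational(-17, 3) (m = Mul(Rational(1, 3), Add(-5, Mul(-3, 4))) = Mul(Rational(1, 3), Add(-5, -12)) = Mul(Rational(1, 3), -17) = Rational(-17, 3) ≈ -5.6667)
Function('l')(W) = Mul(Rational(1, 2), W)
c = -23 (c = Add(-16, -7) = -23)
Function('D')(u, k) = Add(3, Mul(-1, u))
Pow(Add(Function('D')(Pow(m, 2), c), Function('l')(122)), Rational(1, 2)) = Pow(Add(Add(3, Mul(-1, Pow(Rational(-17, 3), 2))), Mul(Rational(1, 2), 122)), Rational(1, 2)) = Pow(Add(Add(3, Mul(-1, Rational(289, 9))), 61), Rational(1, 2)) = Pow(Add(Add(3, Rational(-289, 9)), 61), Rational(1, 2)) = Pow(Add(Rational(-262, 9), 61), Rational(1, 2)) = Pow(Rational(287, 9), Rational(1, 2)) = Mul(Rational(1, 3), Pow(287, Rational(1, 2)))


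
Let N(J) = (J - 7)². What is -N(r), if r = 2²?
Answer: -9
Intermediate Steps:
r = 4
N(J) = (-7 + J)²
-N(r) = -(-7 + 4)² = -1*(-3)² = -1*9 = -9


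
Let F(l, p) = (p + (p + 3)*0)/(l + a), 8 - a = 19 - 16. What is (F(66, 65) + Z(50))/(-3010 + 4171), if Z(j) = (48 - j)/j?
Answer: 518/686925 ≈ 0.00075409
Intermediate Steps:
a = 5 (a = 8 - (19 - 16) = 8 - 1*3 = 8 - 3 = 5)
F(l, p) = p/(5 + l) (F(l, p) = (p + (p + 3)*0)/(l + 5) = (p + (3 + p)*0)/(5 + l) = (p + 0)/(5 + l) = p/(5 + l))
Z(j) = (48 - j)/j
(F(66, 65) + Z(50))/(-3010 + 4171) = (65/(5 + 66) + (48 - 1*50)/50)/(-3010 + 4171) = (65/71 + (48 - 50)/50)/1161 = (65*(1/71) + (1/50)*(-2))*(1/1161) = (65/71 - 1/25)*(1/1161) = (1554/1775)*(1/1161) = 518/686925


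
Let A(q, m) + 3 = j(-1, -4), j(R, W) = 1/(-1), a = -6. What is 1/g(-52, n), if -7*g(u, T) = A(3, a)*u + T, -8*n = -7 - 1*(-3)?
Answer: -14/417 ≈ -0.033573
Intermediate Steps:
j(R, W) = -1 (j(R, W) = 1*(-1) = -1)
A(q, m) = -4 (A(q, m) = -3 - 1 = -4)
n = ½ (n = -(-7 - 1*(-3))/8 = -(-7 + 3)/8 = -⅛*(-4) = ½ ≈ 0.50000)
g(u, T) = -T/7 + 4*u/7 (g(u, T) = -(-4*u + T)/7 = -(T - 4*u)/7 = -T/7 + 4*u/7)
1/g(-52, n) = 1/(-⅐*½ + (4/7)*(-52)) = 1/(-1/14 - 208/7) = 1/(-417/14) = -14/417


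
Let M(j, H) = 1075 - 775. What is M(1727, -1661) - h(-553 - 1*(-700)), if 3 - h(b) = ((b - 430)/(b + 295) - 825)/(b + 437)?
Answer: 76299083/258128 ≈ 295.59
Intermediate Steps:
h(b) = 3 - (-825 + (-430 + b)/(295 + b))/(437 + b) (h(b) = 3 - ((b - 430)/(b + 295) - 825)/(b + 437) = 3 - ((-430 + b)/(295 + b) - 825)/(437 + b) = 3 - (-825 + (-430 + b)/(295 + b))/(437 + b))
M(j, H) = 300
M(1727, -1661) - h(-553 - 1*(-700)) = 300 - (630550 + 3*(-553 - 1*(-700))² + 3020*(-553 - 1*(-700)))/(128915 + (-553 - 1*(-700))² + 732*(-553 - 1*(-700))) = 300 - (630550 + 3*(-553 + 700)² + 3020*(-553 + 700))/(128915 + (-553 + 700)² + 732*(-553 + 700)) = 300 - (630550 + 3*147² + 3020*147)/(128915 + 147² + 732*147) = 300 - (630550 + 3*21609 + 443940)/(128915 + 21609 + 107604) = 300 - (630550 + 64827 + 443940)/258128 = 300 - 1139317/258128 = 76299083/258128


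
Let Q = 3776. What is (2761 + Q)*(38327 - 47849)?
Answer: -62245314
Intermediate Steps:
(2761 + Q)*(38327 - 47849) = (2761 + 3776)*(38327 - 47849) = 6537*(-9522) = -62245314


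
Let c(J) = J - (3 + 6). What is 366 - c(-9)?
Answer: 384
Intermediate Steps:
c(J) = -9 + J (c(J) = J - 1*9 = J - 9 = -9 + J)
366 - c(-9) = 366 - (-9 - 9) = 366 - 1*(-18) = 366 + 18 = 384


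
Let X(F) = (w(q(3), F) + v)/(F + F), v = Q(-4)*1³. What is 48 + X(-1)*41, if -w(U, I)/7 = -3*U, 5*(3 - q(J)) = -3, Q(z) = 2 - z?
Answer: -8124/5 ≈ -1624.8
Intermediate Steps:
q(J) = 18/5 (q(J) = 3 - ⅕*(-3) = 3 + ⅗ = 18/5)
w(U, I) = 21*U (w(U, I) = -(-21)*U = 21*U)
v = 6 (v = (2 - 1*(-4))*1³ = (2 + 4)*1 = 6*1 = 6)
X(F) = 204/(5*F) (X(F) = (21*(18/5) + 6)/(F + F) = (378/5 + 6)/((2*F)) = 408*(1/(2*F))/5 = 204/(5*F))
48 + X(-1)*41 = 48 + ((204/5)/(-1))*41 = 48 + ((204/5)*(-1))*41 = 48 - 204/5*41 = 48 - 8364/5 = -8124/5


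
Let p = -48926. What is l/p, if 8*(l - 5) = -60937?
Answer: 60897/391408 ≈ 0.15558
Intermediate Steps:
l = -60897/8 (l = 5 + (⅛)*(-60937) = 5 - 60937/8 = -60897/8 ≈ -7612.1)
l/p = -60897/8/(-48926) = -60897/8*(-1/48926) = 60897/391408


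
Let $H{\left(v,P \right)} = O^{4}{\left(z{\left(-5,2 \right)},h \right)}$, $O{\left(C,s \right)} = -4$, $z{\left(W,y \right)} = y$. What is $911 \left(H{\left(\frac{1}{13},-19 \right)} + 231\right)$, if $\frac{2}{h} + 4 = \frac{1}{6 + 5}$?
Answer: $443657$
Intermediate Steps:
$h = - \frac{22}{43}$ ($h = \frac{2}{-4 + \frac{1}{6 + 5}} = \frac{2}{-4 + \frac{1}{11}} = \frac{2}{- \frac{43}{11}} = 2 \left(- \frac{11}{43}\right) = - \frac{22}{43} \approx -0.51163$)
$H{\left(v,P \right)} = 256$ ($H{\left(v,P \right)} = \left(-4\right)^{4} = 256$)
$911 \left(H{\left(\frac{1}{13},-19 \right)} + 231\right) = 911 \left(256 + 231\right) = 911 \cdot 487 = 443657$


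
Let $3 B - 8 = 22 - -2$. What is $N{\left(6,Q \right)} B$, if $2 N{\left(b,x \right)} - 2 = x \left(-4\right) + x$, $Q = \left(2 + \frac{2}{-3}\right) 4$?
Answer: $- \frac{224}{3} \approx -74.667$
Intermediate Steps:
$Q = \frac{16}{3}$ ($Q = \left(2 + 2 \left(- \frac{1}{3}\right)\right) 4 = \left(2 - \frac{2}{3}\right) 4 = \frac{4}{3} \cdot 4 = \frac{16}{3} \approx 5.3333$)
$B = \frac{32}{3}$ ($B = \frac{8}{3} + \frac{22 - -2}{3} = \frac{8}{3} + \frac{22 + 2}{3} = \frac{8}{3} + \frac{1}{3} \cdot 24 = \frac{8}{3} + 8 = \frac{32}{3} \approx 10.667$)
$N{\left(b,x \right)} = 1 - \frac{3 x}{2}$ ($N{\left(b,x \right)} = 1 + \frac{x \left(-4\right) + x}{2} = 1 + \frac{- 4 x + x}{2} = 1 + \frac{\left(-3\right) x}{2} = 1 - \frac{3 x}{2}$)
$N{\left(6,Q \right)} B = \left(1 - 8\right) \frac{32}{3} = \left(-7\right) \frac{32}{3} = - \frac{224}{3}$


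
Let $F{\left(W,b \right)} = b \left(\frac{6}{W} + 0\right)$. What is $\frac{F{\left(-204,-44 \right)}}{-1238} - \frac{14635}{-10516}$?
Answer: $\frac{153888429}{110659868} \approx 1.3906$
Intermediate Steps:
$F{\left(W,b \right)} = \frac{6 b}{W}$ ($F{\left(W,b \right)} = b \frac{6}{W} = \frac{6 b}{W}$)
$\frac{F{\left(-204,-44 \right)}}{-1238} - \frac{14635}{-10516} = \frac{6 \left(-44\right) \frac{1}{-204}}{-1238} - \frac{14635}{-10516} = 6 \left(-44\right) \left(- \frac{1}{204}\right) \left(- \frac{1}{1238}\right) - - \frac{14635}{10516} = \frac{22}{17} \left(- \frac{1}{1238}\right) + \frac{14635}{10516} = - \frac{11}{10523} + \frac{14635}{10516} = \frac{153888429}{110659868}$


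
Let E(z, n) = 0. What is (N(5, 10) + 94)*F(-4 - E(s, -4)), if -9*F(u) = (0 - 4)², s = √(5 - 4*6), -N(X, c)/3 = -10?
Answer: -1984/9 ≈ -220.44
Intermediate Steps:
N(X, c) = 30 (N(X, c) = -3*(-10) = 30)
s = I*√19 (s = √(5 - 24) = √(-19) = I*√19 ≈ 4.3589*I)
F(u) = -16/9 (F(u) = -(0 - 4)²/9 = -⅑*(-4)² = -⅑*16 = -16/9)
(N(5, 10) + 94)*F(-4 - E(s, -4)) = (30 + 94)*(-16/9) = 124*(-16/9) = -1984/9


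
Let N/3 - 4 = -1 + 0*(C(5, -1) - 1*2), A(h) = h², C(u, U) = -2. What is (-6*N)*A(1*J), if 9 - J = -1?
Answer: -5400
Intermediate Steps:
J = 10 (J = 9 - 1*(-1) = 9 + 1 = 10)
N = 9 (N = 12 + 3*(-1 + 0*(-2 - 1*2)) = 12 + 3*(-1 + 0*(-2 - 2)) = 12 + 3*(-1 + 0*(-4)) = 12 + 3*(-1 + 0) = 12 + 3*(-1) = 12 - 3 = 9)
(-6*N)*A(1*J) = (-6*9)*(1*10)² = -54*10² = -54*100 = -5400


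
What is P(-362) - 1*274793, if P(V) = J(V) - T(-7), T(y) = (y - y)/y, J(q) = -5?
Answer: -274798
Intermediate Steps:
T(y) = 0 (T(y) = 0/y = 0)
P(V) = -5 (P(V) = -5 - 1*0 = -5 + 0 = -5)
P(-362) - 1*274793 = -5 - 1*274793 = -5 - 274793 = -274798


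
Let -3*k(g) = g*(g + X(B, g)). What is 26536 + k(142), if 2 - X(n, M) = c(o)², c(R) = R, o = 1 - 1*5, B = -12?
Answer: 61432/3 ≈ 20477.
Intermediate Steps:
o = -4 (o = 1 - 5 = -4)
X(n, M) = -14 (X(n, M) = 2 - 1*(-4)² = 2 - 1*16 = 2 - 16 = -14)
k(g) = -g*(-14 + g)/3 (k(g) = -g*(g - 14)/3 = -g*(-14 + g)/3)
26536 + k(142) = 26536 + (⅓)*142*(14 - 1*142) = 26536 + (⅓)*142*(14 - 142) = 26536 + (⅓)*142*(-128) = 26536 - 18176/3 = 61432/3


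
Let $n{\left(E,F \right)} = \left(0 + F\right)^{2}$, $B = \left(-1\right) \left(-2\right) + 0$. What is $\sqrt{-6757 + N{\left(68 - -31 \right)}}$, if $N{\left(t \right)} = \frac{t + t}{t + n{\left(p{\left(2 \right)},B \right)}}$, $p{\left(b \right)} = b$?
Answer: $\frac{13 i \sqrt{424051}}{103} \approx 82.189 i$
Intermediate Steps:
$B = 2$ ($B = 2 + 0 = 2$)
$n{\left(E,F \right)} = F^{2}$
$N{\left(t \right)} = \frac{2 t}{4 + t}$ ($N{\left(t \right)} = \frac{t + t}{t + 2^{2}} = \frac{2 t}{t + 4} = \frac{2 t}{4 + t}$)
$\sqrt{-6757 + N{\left(68 - -31 \right)}} = \sqrt{-6757 + \frac{2 \left(68 - -31\right)}{4 + \left(68 - -31\right)}} = \sqrt{-6757 + \frac{2 \left(68 + 31\right)}{4 + \left(68 + 31\right)}} = \sqrt{-6757 + 2 \cdot 99 \frac{1}{4 + 99}} = \sqrt{-6757 + 2 \cdot 99 \cdot \frac{1}{103}} = \sqrt{-6757 + \frac{198}{103}} = \sqrt{- \frac{695773}{103}} = \frac{13 i \sqrt{424051}}{103}$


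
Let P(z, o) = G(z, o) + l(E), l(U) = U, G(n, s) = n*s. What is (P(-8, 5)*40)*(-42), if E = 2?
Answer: 63840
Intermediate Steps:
P(z, o) = 2 + o*z (P(z, o) = z*o + 2 = o*z + 2 = 2 + o*z)
(P(-8, 5)*40)*(-42) = ((2 + 5*(-8))*40)*(-42) = ((2 - 40)*40)*(-42) = -38*40*(-42) = -1520*(-42) = 63840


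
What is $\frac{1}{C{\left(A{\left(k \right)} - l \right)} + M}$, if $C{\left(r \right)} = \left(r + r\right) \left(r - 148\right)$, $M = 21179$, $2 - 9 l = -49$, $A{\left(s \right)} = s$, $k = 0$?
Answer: $\frac{9}{206285} \approx 4.3629 \cdot 10^{-5}$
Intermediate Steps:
$l = \frac{17}{3}$ ($l = \frac{2}{9} - - \frac{49}{9} = \frac{2}{9} + \frac{49}{9} = \frac{17}{3} \approx 5.6667$)
$C{\left(r \right)} = 2 r \left(-148 + r\right)$
$\frac{1}{C{\left(A{\left(k \right)} - l \right)} + M} = \frac{1}{2 \left(0 - \frac{17}{3}\right) \left(-148 + \left(0 - \frac{17}{3}\right)\right) + 21179} = \frac{1}{2 \left(- \frac{17}{3}\right) \left(-148 - \frac{17}{3}\right) + 21179} = \frac{1}{2 \left(- \frac{17}{3}\right) \left(- \frac{461}{3}\right) + 21179} = \frac{1}{\frac{15674}{9} + 21179} = \frac{1}{\frac{206285}{9}} = \frac{9}{206285}$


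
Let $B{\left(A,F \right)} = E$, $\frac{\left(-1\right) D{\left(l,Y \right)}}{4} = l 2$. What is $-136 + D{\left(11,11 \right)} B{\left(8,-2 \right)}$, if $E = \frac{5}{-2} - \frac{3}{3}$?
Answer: $172$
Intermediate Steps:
$D{\left(l,Y \right)} = - 8 l$ ($D{\left(l,Y \right)} = - 4 l 2 = - 4 \cdot 2 l = - 8 l$)
$E = - \frac{7}{2}$ ($E = 5 \left(- \frac{1}{2}\right) - 1 = - \frac{5}{2} - 1 = - \frac{7}{2} \approx -3.5$)
$B{\left(A,F \right)} = - \frac{7}{2}$
$-136 + D{\left(11,11 \right)} B{\left(8,-2 \right)} = -136 + \left(-8\right) 11 \left(- \frac{7}{2}\right) = -136 - -308 = -136 + 308 = 172$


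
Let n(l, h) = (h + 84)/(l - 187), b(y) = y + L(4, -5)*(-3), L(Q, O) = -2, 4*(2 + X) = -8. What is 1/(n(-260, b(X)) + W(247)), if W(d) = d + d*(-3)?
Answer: -447/220904 ≈ -0.0020235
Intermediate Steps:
X = -4 (X = -2 + (¼)*(-8) = -2 - 2 = -4)
W(d) = -2*d (W(d) = d - 3*d = -2*d)
b(y) = 6 + y (b(y) = y - 2*(-3) = y + 6 = 6 + y)
n(l, h) = (84 + h)/(-187 + l)
1/(n(-260, b(X)) + W(247)) = 1/((84 + (6 - 4))/(-187 - 260) - 2*247) = 1/((84 + 2)/(-447) - 494) = 1/(-1/447*86 - 494) = 1/(-86/447 - 494) = 1/(-220904/447) = -447/220904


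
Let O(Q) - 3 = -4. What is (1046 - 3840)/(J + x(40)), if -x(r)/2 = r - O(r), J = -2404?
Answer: 127/113 ≈ 1.1239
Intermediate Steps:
O(Q) = -1 (O(Q) = 3 - 4 = -1)
x(r) = -2 - 2*r (x(r) = -2*(r - 1*(-1)) = -2*(r + 1) = -2*(1 + r) = -2 - 2*r)
(1046 - 3840)/(J + x(40)) = (1046 - 3840)/(-2404 + (-2 - 2*40)) = -2794/(-2404 + (-2 - 80)) = -2794/(-2404 - 82) = -2794/(-2486) = -2794*(-1/2486) = 127/113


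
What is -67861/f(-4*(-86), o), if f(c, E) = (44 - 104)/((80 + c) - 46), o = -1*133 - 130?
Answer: 4275243/10 ≈ 4.2752e+5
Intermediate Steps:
o = -263 (o = -133 - 130 = -263)
f(c, E) = -60/(34 + c)
-67861/f(-4*(-86), o) = -67861/((-60/(34 - 4*(-86)))) = -67861/((-60/(34 + 344))) = -67861/((-60/378)) = -67861/((-60*1/378)) = -67861/(-10/63) = -67861*(-63/10) = 4275243/10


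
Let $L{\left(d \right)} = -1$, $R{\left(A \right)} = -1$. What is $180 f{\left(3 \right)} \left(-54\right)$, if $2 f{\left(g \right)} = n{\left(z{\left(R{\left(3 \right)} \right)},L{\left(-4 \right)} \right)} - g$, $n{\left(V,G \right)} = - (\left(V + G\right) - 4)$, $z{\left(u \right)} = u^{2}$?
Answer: $-4860$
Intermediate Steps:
$n{\left(V,G \right)} = 4 - G - V$ ($n{\left(V,G \right)} = - (\left(G + V\right) - 4) = - (-4 + G + V) = 4 - G - V$)
$f{\left(g \right)} = 2 - \frac{g}{2}$ ($f{\left(g \right)} = \frac{\left(4 - -1 - \left(-1\right)^{2}\right) - g}{2} = \frac{\left(4 + 1 - 1\right) - g}{2} = \frac{4 - g}{2} = 2 - \frac{g}{2}$)
$180 f{\left(3 \right)} \left(-54\right) = 180 \left(2 - \frac{3}{2}\right) \left(-54\right) = 180 \cdot \frac{1}{2} \left(-54\right) = 90 \left(-54\right) = -4860$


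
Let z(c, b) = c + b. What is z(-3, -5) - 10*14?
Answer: -148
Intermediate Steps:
z(c, b) = b + c
z(-3, -5) - 10*14 = (-5 - 3) - 10*14 = -8 - 140 = -148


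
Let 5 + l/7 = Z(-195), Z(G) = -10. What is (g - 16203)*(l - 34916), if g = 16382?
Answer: -6268759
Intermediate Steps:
l = -105 (l = -35 + 7*(-10) = -35 - 70 = -105)
(g - 16203)*(l - 34916) = (16382 - 16203)*(-105 - 34916) = 179*(-35021) = -6268759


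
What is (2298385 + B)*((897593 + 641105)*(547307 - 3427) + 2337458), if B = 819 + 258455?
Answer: 2140426567308140982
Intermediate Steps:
B = 259274
(2298385 + B)*((897593 + 641105)*(547307 - 3427) + 2337458) = (2298385 + 259274)*((897593 + 641105)*(547307 - 3427) + 2337458) = 2557659*(1538698*543880 + 2337458) = 2557659*(836867068240 + 2337458) = 2557659*836869405698 = 2140426567308140982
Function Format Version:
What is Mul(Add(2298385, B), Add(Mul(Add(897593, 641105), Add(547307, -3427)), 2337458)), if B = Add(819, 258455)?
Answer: 2140426567308140982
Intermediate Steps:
B = 259274
Mul(Add(2298385, B), Add(Mul(Add(897593, 641105), Add(547307, -3427)), 2337458)) = Mul(Add(2298385, 259274), Add(Mul(Add(897593, 641105), Add(547307, -3427)), 2337458)) = Mul(2557659, Add(Mul(1538698, 543880), 2337458)) = Mul(2557659, Add(836867068240, 2337458)) = Mul(2557659, 836869405698) = 2140426567308140982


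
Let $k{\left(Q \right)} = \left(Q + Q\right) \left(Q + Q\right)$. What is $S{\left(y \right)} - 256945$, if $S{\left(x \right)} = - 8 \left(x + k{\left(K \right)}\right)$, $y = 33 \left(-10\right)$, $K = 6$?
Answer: $-255457$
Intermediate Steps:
$y = -330$
$k{\left(Q \right)} = 4 Q^{2}$ ($k{\left(Q \right)} = 2 Q 2 Q = 4 Q^{2}$)
$S{\left(x \right)} = -1152 - 8 x$ ($S{\left(x \right)} = - 8 \left(x + 4 \cdot 6^{2}\right) = - 8 \left(x + 4 \cdot 36\right) = - 8 \left(x + 144\right) = - 8 \left(144 + x\right) = -1152 - 8 x$)
$S{\left(y \right)} - 256945 = \left(-1152 - -2640\right) - 256945 = \left(-1152 + 2640\right) - 256945 = 1488 - 256945 = -255457$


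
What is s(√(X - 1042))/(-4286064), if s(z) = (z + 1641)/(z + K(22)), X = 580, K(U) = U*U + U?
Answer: (-√462 + 1641*I)/(4286064*(√462 - 506*I)) ≈ -7.5571e-7 + 2.2191e-8*I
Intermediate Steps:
K(U) = U + U² (K(U) = U² + U = U + U²)
s(z) = (1641 + z)/(506 + z) (s(z) = (z + 1641)/(z + 22*(1 + 22)) = (1641 + z)/(z + 22*23) = (1641 + z)/(z + 506) = (1641 + z)/(506 + z))
s(√(X - 1042))/(-4286064) = ((1641 + √(580 - 1042))/(506 + √(580 - 1042)))/(-4286064) = ((1641 + √(-462))/(506 + √(-462)))*(-1/4286064) = ((1641 + I*√462)/(506 + I*√462))*(-1/4286064) = -(1641 + I*√462)/(4286064*(506 + I*√462))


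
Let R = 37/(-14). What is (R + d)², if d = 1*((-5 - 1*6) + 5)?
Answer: 14641/196 ≈ 74.699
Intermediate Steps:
R = -37/14 (R = 37*(-1/14) = -37/14 ≈ -2.6429)
d = -6 (d = 1*((-5 - 6) + 5) = 1*(-11 + 5) = 1*(-6) = -6)
(R + d)² = (-37/14 - 6)² = (-121/14)² = 14641/196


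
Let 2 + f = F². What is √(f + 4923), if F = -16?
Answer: √5177 ≈ 71.951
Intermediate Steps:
f = 254 (f = -2 + (-16)² = -2 + 256 = 254)
√(f + 4923) = √(254 + 4923) = √5177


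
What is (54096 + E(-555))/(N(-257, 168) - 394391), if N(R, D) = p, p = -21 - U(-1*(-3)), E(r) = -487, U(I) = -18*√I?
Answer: -5286008227/38890206193 - 482481*√3/77780412386 ≈ -0.13593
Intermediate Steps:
p = -21 + 18*√3 (p = -21 - (-18)*√(-1*(-3)) = -21 - (-18)*√3 = -21 + 18*√3 ≈ 10.177)
N(R, D) = -21 + 18*√3
(54096 + E(-555))/(N(-257, 168) - 394391) = (54096 - 487)/((-21 + 18*√3) - 394391) = 53609/(-394412 + 18*√3)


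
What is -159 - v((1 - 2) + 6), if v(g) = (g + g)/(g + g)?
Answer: -160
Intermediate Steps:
v(g) = 1 (v(g) = (2*g)/((2*g)) = (2*g)*(1/(2*g)) = 1)
-159 - v((1 - 2) + 6) = -159 - 1*1 = -159 - 1 = -160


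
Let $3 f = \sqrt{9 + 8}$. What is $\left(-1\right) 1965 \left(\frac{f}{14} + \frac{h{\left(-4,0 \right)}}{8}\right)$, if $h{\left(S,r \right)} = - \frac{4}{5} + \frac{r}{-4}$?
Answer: $\frac{393}{2} - \frac{655 \sqrt{17}}{14} \approx 3.5976$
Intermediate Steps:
$h{\left(S,r \right)} = - \frac{4}{5} - \frac{r}{4}$ ($h{\left(S,r \right)} = \left(-4\right) \frac{1}{5} + r \left(- \frac{1}{4}\right) = - \frac{4}{5} - \frac{r}{4}$)
$f = \frac{\sqrt{17}}{3}$ ($f = \frac{\sqrt{9 + 8}}{3} = \frac{\sqrt{17}}{3} \approx 1.3744$)
$\left(-1\right) 1965 \left(\frac{f}{14} + \frac{h{\left(-4,0 \right)}}{8}\right) = \left(-1\right) 1965 \left(\frac{\frac{1}{3} \sqrt{17}}{14} + \frac{- \frac{4}{5} - 0}{8}\right) = - 1965 \left(\frac{\sqrt{17}}{3} \cdot \frac{1}{14} + \left(- \frac{4}{5} + 0\right) \frac{1}{8}\right) = - 1965 \left(\frac{\sqrt{17}}{42} - \frac{1}{10}\right) = - 1965 \left(- \frac{1}{10} + \frac{\sqrt{17}}{42}\right) = \frac{393}{2} - \frac{655 \sqrt{17}}{14}$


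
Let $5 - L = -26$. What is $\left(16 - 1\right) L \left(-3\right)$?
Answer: $-1395$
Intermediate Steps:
$L = 31$ ($L = 5 - -26 = 5 + 26 = 31$)
$\left(16 - 1\right) L \left(-3\right) = \left(16 - 1\right) 31 \left(-3\right) = 15 \cdot 31 \left(-3\right) = 465 \left(-3\right) = -1395$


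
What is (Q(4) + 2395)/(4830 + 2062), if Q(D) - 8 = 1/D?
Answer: 9613/27568 ≈ 0.34870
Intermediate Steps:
Q(D) = 8 + 1/D
(Q(4) + 2395)/(4830 + 2062) = ((8 + 1/4) + 2395)/(4830 + 2062) = ((8 + ¼) + 2395)/6892 = (33/4 + 2395)*(1/6892) = (9613/4)*(1/6892) = 9613/27568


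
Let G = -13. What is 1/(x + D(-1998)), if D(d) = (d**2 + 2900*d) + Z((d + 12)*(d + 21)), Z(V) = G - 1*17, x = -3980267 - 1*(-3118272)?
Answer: -1/2664221 ≈ -3.7534e-7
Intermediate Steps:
x = -861995 (x = -3980267 + 3118272 = -861995)
Z(V) = -30 (Z(V) = -13 - 1*17 = -13 - 17 = -30)
D(d) = -30 + d**2 + 2900*d (D(d) = (d**2 + 2900*d) - 30 = -30 + d**2 + 2900*d)
1/(x + D(-1998)) = 1/(-861995 + (-30 + (-1998)**2 + 2900*(-1998))) = 1/(-861995 + (-30 + 3992004 - 5794200)) = 1/(-861995 - 1802226) = 1/(-2664221) = -1/2664221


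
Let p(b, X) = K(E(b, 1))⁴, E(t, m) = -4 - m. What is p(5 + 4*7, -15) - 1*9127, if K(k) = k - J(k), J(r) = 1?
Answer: -7831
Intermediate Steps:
K(k) = -1 + k (K(k) = k - 1*1 = k - 1 = -1 + k)
p(b, X) = 1296 (p(b, X) = (-1 + (-4 - 1*1))⁴ = (-1 + (-4 - 1))⁴ = (-1 - 5)⁴ = (-6)⁴ = 1296)
p(5 + 4*7, -15) - 1*9127 = 1296 - 1*9127 = 1296 - 9127 = -7831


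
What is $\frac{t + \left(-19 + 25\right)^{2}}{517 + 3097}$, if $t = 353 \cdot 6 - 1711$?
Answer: $\frac{443}{3614} \approx 0.12258$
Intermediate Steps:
$t = 407$ ($t = 2118 - 1711 = 407$)
$\frac{t + \left(-19 + 25\right)^{2}}{517 + 3097} = \frac{407 + \left(-19 + 25\right)^{2}}{517 + 3097} = \frac{407 + 6^{2}}{3614} = \left(407 + 36\right) \frac{1}{3614} = 443 \cdot \frac{1}{3614} = \frac{443}{3614}$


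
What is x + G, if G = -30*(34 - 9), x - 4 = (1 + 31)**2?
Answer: 278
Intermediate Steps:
x = 1028 (x = 4 + (1 + 31)**2 = 4 + 32**2 = 4 + 1024 = 1028)
G = -750 (G = -30*25 = -750)
x + G = 1028 - 750 = 278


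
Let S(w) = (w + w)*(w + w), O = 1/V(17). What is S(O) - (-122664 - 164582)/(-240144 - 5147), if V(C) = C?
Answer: -82032930/70889099 ≈ -1.1572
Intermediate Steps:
O = 1/17 ≈ 0.058824
S(w) = 4*w² (S(w) = (2*w)*(2*w) = 4*w²)
S(O) - (-122664 - 164582)/(-240144 - 5147) = 4*(1/17)² - (-122664 - 164582)/(-240144 - 5147) = 4*(1/289) - (-287246)/(-245291) = 4/289 - (-287246)*(-1)/245291 = 4/289 - 1*287246/245291 = 4/289 - 287246/245291 = -82032930/70889099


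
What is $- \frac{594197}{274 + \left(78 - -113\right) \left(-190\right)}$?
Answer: $\frac{594197}{36016} \approx 16.498$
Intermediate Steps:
$- \frac{594197}{274 + \left(78 - -113\right) \left(-190\right)} = - \frac{594197}{274 + \left(78 + 113\right) \left(-190\right)} = - \frac{594197}{274 + 191 \left(-190\right)} = - \frac{594197}{274 - 36290} = - \frac{594197}{-36016} = \left(-594197\right) \left(- \frac{1}{36016}\right) = \frac{594197}{36016}$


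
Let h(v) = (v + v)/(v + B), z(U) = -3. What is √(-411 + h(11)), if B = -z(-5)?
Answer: I*√20062/7 ≈ 20.234*I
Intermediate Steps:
B = 3 (B = -1*(-3) = 3)
h(v) = 2*v/(3 + v) (h(v) = (v + v)/(v + 3) = (2*v)/(3 + v) = 2*v/(3 + v))
√(-411 + h(11)) = √(-411 + 2*11/(3 + 11)) = √(-411 + 2*11/14) = √(-411 + 2*11*(1/14)) = √(-411 + 11/7) = √(-2866/7) = I*√20062/7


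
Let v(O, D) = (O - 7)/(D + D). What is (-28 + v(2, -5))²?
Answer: 3025/4 ≈ 756.25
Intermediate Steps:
v(O, D) = (-7 + O)/(2*D) (v(O, D) = (-7 + O)/((2*D)) = (-7 + O)*(1/(2*D)) = (-7 + O)/(2*D))
(-28 + v(2, -5))² = (-28 + (½)*(-7 + 2)/(-5))² = (-28 + (½)*(-⅕)*(-5))² = (-28 + ½)² = (-55/2)² = 3025/4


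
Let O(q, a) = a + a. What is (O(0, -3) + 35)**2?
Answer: 841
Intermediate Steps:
O(q, a) = 2*a
(O(0, -3) + 35)**2 = (2*(-3) + 35)**2 = (-6 + 35)**2 = 29**2 = 841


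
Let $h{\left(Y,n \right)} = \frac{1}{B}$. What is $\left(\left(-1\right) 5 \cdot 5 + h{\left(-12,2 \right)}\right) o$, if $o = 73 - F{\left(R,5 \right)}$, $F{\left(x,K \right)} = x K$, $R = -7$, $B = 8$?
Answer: $- \frac{5373}{2} \approx -2686.5$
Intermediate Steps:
$h{\left(Y,n \right)} = \frac{1}{8}$
$F{\left(x,K \right)} = K x$
$o = 108$ ($o = 73 - 5 \left(-7\right) = 73 - -35 = 73 + 35 = 108$)
$\left(\left(-1\right) 5 \cdot 5 + h{\left(-12,2 \right)}\right) o = \left(\left(-1\right) 5 \cdot 5 + \frac{1}{8}\right) 108 = \left(\left(-5\right) 5 + \frac{1}{8}\right) 108 = \left(-25 + \frac{1}{8}\right) 108 = \left(- \frac{199}{8}\right) 108 = - \frac{5373}{2}$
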